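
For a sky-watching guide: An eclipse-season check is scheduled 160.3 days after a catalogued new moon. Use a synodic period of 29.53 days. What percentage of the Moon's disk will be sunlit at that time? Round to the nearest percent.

160.3 d spans 5 complete synodic months (5 × 29.53 = 147.65 d) plus 12.65 d.
Phase angle: θ = 360°·(12.65 d)/(29.53 d) = 154.2°.
With cos θ = (-0.900), the lit fraction is (1 − (-0.900))/2 ≈ 0.950, so 95%.

95%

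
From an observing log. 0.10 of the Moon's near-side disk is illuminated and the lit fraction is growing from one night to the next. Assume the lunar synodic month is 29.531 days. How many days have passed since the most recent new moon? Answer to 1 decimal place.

Invert f = (1 − cos θ)/2 to get cos θ = 1 − 2(0.10) = 0.800, hence θ₀ = arccos 0.800 = 36.9°.
Before full moon the principal value applies: θ = 36.9°.
That fraction of the synodic month is 36.9/360 × 29.531 d ≈ 3.02 d.

3.0 days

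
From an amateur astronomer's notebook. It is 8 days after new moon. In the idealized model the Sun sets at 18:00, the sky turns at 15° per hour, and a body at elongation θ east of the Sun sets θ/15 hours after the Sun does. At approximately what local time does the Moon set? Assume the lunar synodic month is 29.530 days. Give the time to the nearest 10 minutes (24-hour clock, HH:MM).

Elongation θ = 360° × 8/29.530 ≈ 97.5°.
At 15° of sky rotation per hour, 97.5° corresponds to a 6.50 h lag.
18:00 + 6.502 h ≈ 00:30 → 00:30 to the nearest ten minutes.

00:30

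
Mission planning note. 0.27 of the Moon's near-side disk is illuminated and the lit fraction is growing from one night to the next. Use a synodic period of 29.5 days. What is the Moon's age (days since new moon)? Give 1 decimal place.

5.1 days

From f = (1 − cos θ)/2: cos θ = 1 − 2×0.27 = 0.460; arccos → 62.6°.
The Moon is waxing (0°–180°), so θ = 62.6° directly.
Age = 29.5 × 62.6°/360° ≈ 5.13 days.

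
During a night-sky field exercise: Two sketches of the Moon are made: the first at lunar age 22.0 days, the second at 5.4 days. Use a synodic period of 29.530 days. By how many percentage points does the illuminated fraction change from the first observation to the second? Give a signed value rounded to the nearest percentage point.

θ₁ = 360° × 22.0/29.530 = 268.2°, f₁ = (1 − cos θ₁)/2 = 0.516.
θ₂ = 360° × 5.4/29.530 = 65.8°, f₂ = (1 − cos θ₂)/2 = 0.295.
Change = f₂ − f₁ = -0.220 → -22 percentage points.

-22 percentage points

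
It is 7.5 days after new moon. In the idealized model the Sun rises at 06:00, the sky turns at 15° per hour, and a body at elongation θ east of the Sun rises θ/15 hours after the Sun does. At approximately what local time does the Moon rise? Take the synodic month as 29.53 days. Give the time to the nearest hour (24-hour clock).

The Moon has covered 7.5/29.53 of its cycle, so θ ≈ 360° × 7.5/29.53 = 91.4°.
At 15° of sky rotation per hour, 91.4° corresponds to a 6.10 h lag.
06:00 + 6.10 h ≈ 12:06 → 12:00 to the nearest hour.

12:00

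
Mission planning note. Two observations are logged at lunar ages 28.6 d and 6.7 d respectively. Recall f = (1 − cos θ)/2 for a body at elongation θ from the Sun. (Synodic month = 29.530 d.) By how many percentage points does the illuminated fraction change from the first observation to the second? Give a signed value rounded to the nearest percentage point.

+42 percentage points

θ₁ = 360° × 28.6/29.530 = 348.7°, f₁ = (1 − cos θ₁)/2 = 0.010.
θ₂ = 360° × 6.7/29.530 = 81.7°, f₂ = (1 − cos θ₂)/2 = 0.428.
Change = f₂ − f₁ = +0.418 → +42 percentage points.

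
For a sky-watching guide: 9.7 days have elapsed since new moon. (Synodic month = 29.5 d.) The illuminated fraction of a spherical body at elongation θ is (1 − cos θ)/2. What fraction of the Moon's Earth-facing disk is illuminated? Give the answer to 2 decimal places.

Elongation θ = 360° × 9.7/29.5 ≈ 118.4°.
cos 118.4° = (-0.475), so f = (1 − (-0.475))/2 = 0.738.

0.74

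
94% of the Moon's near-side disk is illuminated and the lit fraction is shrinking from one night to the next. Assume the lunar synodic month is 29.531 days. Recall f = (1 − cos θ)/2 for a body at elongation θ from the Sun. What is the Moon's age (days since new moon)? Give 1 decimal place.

From f = (1 − cos θ)/2: cos θ = 1 − 2×0.94 = -0.880; arccos → 151.6°.
Since the Moon is past full (waning), take the reflex angle: θ = 360° − 151.6° = 208.4°.
That fraction of the synodic month is 208.4/360 × 29.531 d ≈ 17.09 d.

17.1 days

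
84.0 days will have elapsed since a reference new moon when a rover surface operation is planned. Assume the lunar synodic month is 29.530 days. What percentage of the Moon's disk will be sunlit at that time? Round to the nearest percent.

84.0/29.530 = 2.845 lunations, so 2 complete cycles and 24.94 d into the next.
Phase angle: θ = 360°·(24.94 d)/(29.530 d) = 304.0°.
cos 304.0° = 0.560, so f = (1 − 0.560)/2 = 0.220, so 22%.

22%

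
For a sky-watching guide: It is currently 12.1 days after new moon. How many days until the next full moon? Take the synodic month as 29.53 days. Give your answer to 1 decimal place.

Full moon occurs at elongation 180°, i.e. at age 29.53 × 180/360 = 14.765 d.
So 2.665 days remain (14.765 − 12.1).

2.7 days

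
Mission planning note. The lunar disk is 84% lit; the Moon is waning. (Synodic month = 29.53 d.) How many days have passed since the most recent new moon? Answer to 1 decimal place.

18.6 days

cos θ = 1 − 2f = -0.680, giving a principal value of 132.8°.
A waning Moon lies in 180°–360°, so θ = 360° − 132.8° = 227.2°.
Age = 29.53 × 227.2°/360° ≈ 18.63 days.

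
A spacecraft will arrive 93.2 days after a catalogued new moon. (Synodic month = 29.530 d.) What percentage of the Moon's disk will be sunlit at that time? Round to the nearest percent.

Reduce mod P: 93.2 − 3×29.530 = 4.61 d into the current lunation.
Phase angle: θ = 360°·(4.61 d)/(29.530 d) = 56.2°.
With cos θ = 0.556, the lit fraction is (1 − 0.556)/2 ≈ 0.222, so 22%.

22%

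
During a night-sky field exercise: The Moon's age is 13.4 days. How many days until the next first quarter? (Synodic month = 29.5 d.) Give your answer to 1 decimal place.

First quarter occurs at elongation 90°, i.e. at age 29.5 × 90/360 = 7.375 d.
Already past this cycle's first quarter; the next is at 7.375 + 29.5 = 36.875 d, so 36.875 − 13.4 = 23.475 days.

23.5 days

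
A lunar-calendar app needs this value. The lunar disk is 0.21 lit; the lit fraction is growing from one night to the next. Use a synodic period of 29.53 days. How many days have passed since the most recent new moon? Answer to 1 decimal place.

From f = (1 − cos θ)/2: cos θ = 1 − 2×0.21 = 0.580; arccos → 54.5°.
The Moon is waxing (0°–180°), so θ = 54.5° directly.
That fraction of the synodic month is 54.5/360 × 29.53 d ≈ 4.47 d.

4.5 days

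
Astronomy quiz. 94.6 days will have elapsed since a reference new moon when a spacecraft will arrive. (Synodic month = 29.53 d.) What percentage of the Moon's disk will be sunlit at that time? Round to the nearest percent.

36%

94.6/29.53 = 3.204 lunations, so 3 complete cycles and 6.01 d into the next.
Phase angle: θ = 360°·(6.01 d)/(29.53 d) = 73.3°.
Illuminated fraction = (1 − cos 73.3°)/2 = (1 − 0.288)/2 ≈ 0.356, so 36%.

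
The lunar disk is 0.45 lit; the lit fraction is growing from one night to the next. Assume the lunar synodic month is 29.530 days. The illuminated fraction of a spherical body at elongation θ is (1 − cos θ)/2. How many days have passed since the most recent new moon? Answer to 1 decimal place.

6.9 days

Invert f = (1 − cos θ)/2 to get cos θ = 1 − 2(0.45) = 0.100, hence θ₀ = arccos 0.100 = 84.3°.
The Moon is waxing (0°–180°), so θ = 84.3° directly.
That fraction of the synodic month is 84.3/360 × 29.530 d ≈ 6.91 d.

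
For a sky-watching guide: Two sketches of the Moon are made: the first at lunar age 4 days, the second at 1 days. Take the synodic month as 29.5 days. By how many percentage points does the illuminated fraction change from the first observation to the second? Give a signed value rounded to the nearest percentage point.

-16 pp

θ₁ = 360° × 4/29.5 = 48.8°, f₁ = (1 − cos θ₁)/2 = 0.171.
θ₂ = 360° × 1/29.5 = 12.2°, f₂ = (1 − cos θ₂)/2 = 0.011.
Change = f₂ − f₁ = -0.159 → -16 percentage points.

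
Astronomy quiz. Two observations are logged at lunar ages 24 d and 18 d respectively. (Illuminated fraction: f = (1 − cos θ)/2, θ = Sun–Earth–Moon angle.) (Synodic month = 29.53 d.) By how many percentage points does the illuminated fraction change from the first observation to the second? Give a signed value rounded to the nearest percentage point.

θ₁ = 360° × 24/29.53 = 292.6°, f₁ = (1 − cos θ₁)/2 = 0.308.
θ₂ = 360° × 18/29.53 = 219.4°, f₂ = (1 − cos θ₂)/2 = 0.886.
Change = f₂ − f₁ = +0.578 → +58 percentage points.

+58 pp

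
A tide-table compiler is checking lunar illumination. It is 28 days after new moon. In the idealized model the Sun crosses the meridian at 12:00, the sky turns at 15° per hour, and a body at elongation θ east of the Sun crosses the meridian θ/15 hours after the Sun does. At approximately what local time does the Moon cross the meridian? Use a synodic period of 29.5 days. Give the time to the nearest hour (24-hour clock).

The Moon has covered 28/29.5 of its cycle, so θ ≈ 360° × 28/29.5 = 341.7°.
The Moon trails the Sun by θ/15 = 341.7/15 ≈ 22.78 hours.
12:00 + 22.78 h ≈ 10:47 → 11:00 to the nearest hour.

11:00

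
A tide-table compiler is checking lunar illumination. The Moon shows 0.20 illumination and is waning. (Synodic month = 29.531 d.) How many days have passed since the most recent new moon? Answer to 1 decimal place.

25.2 days

Invert f = (1 − cos θ)/2 to get cos θ = 1 − 2(0.20) = 0.600, hence θ₀ = arccos 0.600 = 53.1°.
Since the Moon is past full (waning), take the reflex angle: θ = 360° − 53.1° = 306.9°.
That fraction of the synodic month is 306.9/360 × 29.531 d ≈ 25.17 d.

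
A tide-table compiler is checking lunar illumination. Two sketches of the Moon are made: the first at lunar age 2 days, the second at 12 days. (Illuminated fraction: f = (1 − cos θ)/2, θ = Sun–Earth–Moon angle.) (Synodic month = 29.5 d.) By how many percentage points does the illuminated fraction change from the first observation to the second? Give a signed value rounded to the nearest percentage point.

First observation: θ = 360°·2/29.5 = 24.4°, so f = 0.045.
Second observation: θ = 146.4°, f = 0.917.
Δf = 0.917 − 0.045 = +0.872, i.e. +87 pp.

+87 pp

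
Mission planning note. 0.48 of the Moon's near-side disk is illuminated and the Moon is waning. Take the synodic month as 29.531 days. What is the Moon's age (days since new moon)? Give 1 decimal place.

22.3 days

Invert f = (1 − cos θ)/2 to get cos θ = 1 − 2(0.48) = 0.040, hence θ₀ = arccos 0.040 = 87.7°.
A waning Moon lies in 180°–360°, so θ = 360° − 87.7° = 272.3°.
Age = 29.531 × 272.3°/360° ≈ 22.34 days.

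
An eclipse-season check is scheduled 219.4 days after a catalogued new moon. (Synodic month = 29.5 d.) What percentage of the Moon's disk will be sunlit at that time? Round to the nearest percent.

96%

219.4 d spans 7 complete synodic months (7 × 29.5 = 206.50 d) plus 12.90 d.
Phase angle: θ = 360°·(12.90 d)/(29.5 d) = 157.4°.
With cos θ = (-0.923), the lit fraction is (1 − (-0.923))/2 ≈ 0.962, so 96%.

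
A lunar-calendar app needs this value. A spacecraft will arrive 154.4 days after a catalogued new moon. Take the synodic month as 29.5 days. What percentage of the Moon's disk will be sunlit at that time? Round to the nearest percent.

45%

154.4/29.5 = 5.234 lunations, so 5 complete cycles and 6.90 d into the next.
Elongation θ = 360° × 6.90/29.5 ≈ 84.2°.
With cos θ = 0.101, the lit fraction is (1 − 0.101)/2 ≈ 0.450, so 45%.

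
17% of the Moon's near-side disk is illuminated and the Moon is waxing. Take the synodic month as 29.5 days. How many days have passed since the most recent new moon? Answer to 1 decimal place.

From f = (1 − cos θ)/2: cos θ = 1 − 2×0.17 = 0.660; arccos → 48.7°.
Before full moon the principal value applies: θ = 48.7°.
Age = 29.5 × 48.7°/360° ≈ 3.99 days.

4.0 days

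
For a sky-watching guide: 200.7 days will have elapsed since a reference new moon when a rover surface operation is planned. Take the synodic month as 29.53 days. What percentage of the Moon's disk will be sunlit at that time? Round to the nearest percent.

36%

200.7 d spans 6 complete synodic months (6 × 29.53 = 177.18 d) plus 23.52 d.
Phase angle: θ = 360°·(23.52 d)/(29.53 d) = 286.7°.
Illuminated fraction = (1 − cos 286.7°)/2 = (1 − 0.288)/2 ≈ 0.356, so 36%.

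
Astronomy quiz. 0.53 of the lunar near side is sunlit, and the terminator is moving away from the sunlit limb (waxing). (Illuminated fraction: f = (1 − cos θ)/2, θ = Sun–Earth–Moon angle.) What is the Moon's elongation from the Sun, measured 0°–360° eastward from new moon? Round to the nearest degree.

cos θ = 1 − 2f = -0.060, giving a principal value of 93.4°.
Before full moon the principal value applies: θ = 93.4°.

93°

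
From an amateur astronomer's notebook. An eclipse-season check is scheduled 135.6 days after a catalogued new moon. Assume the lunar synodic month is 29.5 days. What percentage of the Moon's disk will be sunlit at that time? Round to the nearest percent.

135.6/29.5 = 4.597 lunations, so 4 complete cycles and 17.60 d into the next.
Elongation θ = 360° × 17.60/29.5 ≈ 214.8°.
With cos θ = (-0.821), the lit fraction is (1 − (-0.821))/2 ≈ 0.911, so 91%.

91%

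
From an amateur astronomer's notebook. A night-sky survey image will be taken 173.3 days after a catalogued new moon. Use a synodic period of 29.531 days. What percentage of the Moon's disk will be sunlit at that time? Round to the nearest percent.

Reduce mod P: 173.3 − 5×29.531 = 25.65 d into the current lunation.
The Moon has covered 25.65/29.531 of its cycle, so θ ≈ 360° × 25.65/29.531 = 312.6°.
With cos θ = 0.677, the lit fraction is (1 − 0.677)/2 ≈ 0.161, so 16%.

16%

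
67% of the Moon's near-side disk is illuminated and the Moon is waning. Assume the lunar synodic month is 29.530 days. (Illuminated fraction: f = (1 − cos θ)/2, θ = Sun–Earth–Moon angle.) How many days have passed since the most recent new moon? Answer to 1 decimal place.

From f = (1 − cos θ)/2: cos θ = 1 − 2×0.67 = -0.340; arccos → 109.9°.
A waning Moon lies in 180°–360°, so θ = 360° − 109.9° = 250.1°.
That fraction of the synodic month is 250.1/360 × 29.530 d ≈ 20.52 d.

20.5 days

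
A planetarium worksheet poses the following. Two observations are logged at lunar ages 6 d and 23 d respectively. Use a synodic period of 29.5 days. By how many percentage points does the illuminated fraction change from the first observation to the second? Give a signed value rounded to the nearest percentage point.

+5 percentage points

θ₁ = 360° × 6/29.5 = 73.2°, f₁ = (1 − cos θ₁)/2 = 0.356.
θ₂ = 360° × 23/29.5 = 280.7°, f₂ = (1 − cos θ₂)/2 = 0.407.
Change = f₂ − f₁ = +0.052 → +5 percentage points.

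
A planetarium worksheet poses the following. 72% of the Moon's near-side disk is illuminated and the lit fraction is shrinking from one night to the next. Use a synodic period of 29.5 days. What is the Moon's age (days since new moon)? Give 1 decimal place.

20.0 days

From f = (1 − cos θ)/2: cos θ = 1 − 2×0.72 = -0.440; arccos → 116.1°.
Since the Moon is past full (waning), take the reflex angle: θ = 360° − 116.1° = 243.9°.
Age = 29.5 × 243.9°/360° ≈ 19.99 days.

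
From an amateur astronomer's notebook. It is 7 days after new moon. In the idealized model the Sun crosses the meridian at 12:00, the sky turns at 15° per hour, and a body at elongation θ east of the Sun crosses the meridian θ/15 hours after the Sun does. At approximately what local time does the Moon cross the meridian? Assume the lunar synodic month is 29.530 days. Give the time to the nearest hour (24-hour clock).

The Moon has covered 7/29.530 of its cycle, so θ ≈ 360° × 7/29.530 = 85.3°.
At 15° of sky rotation per hour, 85.3° corresponds to a 5.69 h lag.
12:00 + 5.69 h ≈ 17:41 → 18:00 to the nearest hour.

18:00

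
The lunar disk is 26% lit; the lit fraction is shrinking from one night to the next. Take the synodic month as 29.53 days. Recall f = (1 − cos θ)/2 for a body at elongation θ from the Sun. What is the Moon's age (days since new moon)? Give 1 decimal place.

From f = (1 − cos θ)/2: cos θ = 1 − 2×0.26 = 0.480; arccos → 61.3°.
Since the Moon is past full (waning), take the reflex angle: θ = 360° − 61.3° = 298.7°.
At 360°/29.53 d per day, 298.7° corresponds to 24.50 days.

24.5 days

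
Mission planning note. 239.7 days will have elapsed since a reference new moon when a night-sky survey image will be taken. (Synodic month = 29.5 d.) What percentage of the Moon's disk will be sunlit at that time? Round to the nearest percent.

15%

239.7/29.5 = 8.125 lunations, so 8 complete cycles and 3.70 d into the next.
Phase angle: θ = 360°·(3.70 d)/(29.5 d) = 45.2°.
With cos θ = 0.705, the lit fraction is (1 − 0.705)/2 ≈ 0.147, so 15%.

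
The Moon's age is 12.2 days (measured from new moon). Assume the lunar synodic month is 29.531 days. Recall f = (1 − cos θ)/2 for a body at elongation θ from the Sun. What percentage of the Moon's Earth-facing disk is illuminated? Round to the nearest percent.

Phase angle: θ = 360°·(12.2 d)/(29.531 d) = 148.7°.
With cos θ = (-0.855), the lit fraction is (1 − (-0.855))/2 ≈ 0.927, so 93%.

93%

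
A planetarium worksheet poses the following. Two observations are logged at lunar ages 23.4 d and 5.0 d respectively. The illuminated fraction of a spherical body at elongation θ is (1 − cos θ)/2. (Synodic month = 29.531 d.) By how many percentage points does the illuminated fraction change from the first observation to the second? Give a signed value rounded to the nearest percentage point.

-11 percentage points

θ₁ = 360° × 23.4/29.531 = 285.3°, f₁ = (1 − cos θ₁)/2 = 0.368.
θ₂ = 360° × 5.0/29.531 = 61.0°, f₂ = (1 − cos θ₂)/2 = 0.257.
Change = f₂ − f₁ = -0.111 → -11 percentage points.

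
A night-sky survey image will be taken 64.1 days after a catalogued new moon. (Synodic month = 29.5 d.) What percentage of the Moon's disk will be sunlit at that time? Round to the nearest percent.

64.1 d spans 2 complete synodic months (2 × 29.5 = 59.00 d) plus 5.10 d.
Phase angle: θ = 360°·(5.10 d)/(29.5 d) = 62.2°.
With cos θ = 0.466, the lit fraction is (1 − 0.466)/2 ≈ 0.267, so 27%.

27%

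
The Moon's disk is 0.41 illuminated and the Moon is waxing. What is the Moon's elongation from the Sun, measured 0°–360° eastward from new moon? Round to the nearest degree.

cos θ = 1 − 2f = 0.180, giving a principal value of 79.6°.
The Moon is waxing (0°–180°), so θ = 79.6° directly.

80°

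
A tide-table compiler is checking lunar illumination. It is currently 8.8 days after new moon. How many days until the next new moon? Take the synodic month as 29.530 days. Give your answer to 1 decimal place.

20.7 days

One full lunation from the last new moon is 29.530 d; remaining = 29.530 − 8.8 = 20.730 d.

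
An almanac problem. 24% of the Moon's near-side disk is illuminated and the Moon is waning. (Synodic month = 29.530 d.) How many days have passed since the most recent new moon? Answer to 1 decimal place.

From f = (1 − cos θ)/2: cos θ = 1 − 2×0.24 = 0.520; arccos → 58.7°.
Since the Moon is past full (waning), take the reflex angle: θ = 360° − 58.7° = 301.3°.
That fraction of the synodic month is 301.3/360 × 29.530 d ≈ 24.72 d.

24.7 days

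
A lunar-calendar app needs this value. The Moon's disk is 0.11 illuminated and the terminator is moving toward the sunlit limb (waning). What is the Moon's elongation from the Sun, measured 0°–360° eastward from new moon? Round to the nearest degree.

cos θ = 1 − 2f = 0.780, giving a principal value of 38.7°.
Waning ⇒ past full, so θ = 360° − 38.7° = 321.3°.

321°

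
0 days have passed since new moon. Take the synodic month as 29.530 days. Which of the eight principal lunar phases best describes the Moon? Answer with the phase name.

θ ≈ 360° × 0/29.530 = 0°, which falls in the new moon sector.

new moon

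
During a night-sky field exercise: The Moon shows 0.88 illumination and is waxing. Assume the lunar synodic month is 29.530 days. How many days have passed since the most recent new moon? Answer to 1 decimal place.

From f = (1 − cos θ)/2: cos θ = 1 − 2×0.88 = -0.760; arccos → 139.5°.
Waxing ⇒ before full, so θ = 139.5°.
That fraction of the synodic month is 139.5/360 × 29.530 d ≈ 11.44 d.

11.4 days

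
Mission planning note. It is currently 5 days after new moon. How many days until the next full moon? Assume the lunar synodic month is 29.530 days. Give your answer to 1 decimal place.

Full moon occurs at elongation 180°, i.e. at age 29.530 × 180/360 = 14.765 d.
So 9.765 days remain (14.765 − 5).

9.8 days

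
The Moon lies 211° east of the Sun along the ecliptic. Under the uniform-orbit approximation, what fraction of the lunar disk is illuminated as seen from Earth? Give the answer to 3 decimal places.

0.929

f = (1 − cos 211°)/2 = (1 − (-0.857))/2 ≈ 0.929.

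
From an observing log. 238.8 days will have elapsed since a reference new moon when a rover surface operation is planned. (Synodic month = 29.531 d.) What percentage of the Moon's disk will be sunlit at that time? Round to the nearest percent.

238.8/29.531 = 8.086 lunations, so 8 complete cycles and 2.55 d into the next.
The Moon has covered 2.55/29.531 of its cycle, so θ ≈ 360° × 2.55/29.531 = 31.1°.
With cos θ = 0.856, the lit fraction is (1 − 0.856)/2 ≈ 0.072, so 7%.

7%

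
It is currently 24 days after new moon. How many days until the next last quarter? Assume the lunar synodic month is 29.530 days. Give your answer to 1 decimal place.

Last quarter is 0.75 of the way through the cycle: age 0.75 × 29.530 = 22.148 d.
Already past this cycle's last quarter; the next is at 22.148 + 29.530 = 51.678 d, so 51.678 − 24 = 27.678 days.

27.7 days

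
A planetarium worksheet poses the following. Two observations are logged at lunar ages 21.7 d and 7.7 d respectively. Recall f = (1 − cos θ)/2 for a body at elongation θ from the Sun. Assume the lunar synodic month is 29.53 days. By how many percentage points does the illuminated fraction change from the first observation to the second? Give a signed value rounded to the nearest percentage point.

-1 percentage points

First observation: θ = 360°·21.7/29.53 = 264.5°, so f = 0.548.
Second observation: θ = 93.9°, f = 0.534.
Δf = 0.534 − 0.548 = -0.014, i.e. -1 pp.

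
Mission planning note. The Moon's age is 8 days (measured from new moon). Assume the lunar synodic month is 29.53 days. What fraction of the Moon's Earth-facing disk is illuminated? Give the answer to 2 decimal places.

0.57

Elongation θ = 360° × 8/29.53 ≈ 97.5°.
cos 97.5° = (-0.131), so f = (1 − (-0.131))/2 = 0.566.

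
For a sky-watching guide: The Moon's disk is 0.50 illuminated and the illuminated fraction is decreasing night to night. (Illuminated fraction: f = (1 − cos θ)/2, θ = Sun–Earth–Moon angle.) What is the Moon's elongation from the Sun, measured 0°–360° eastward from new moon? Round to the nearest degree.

From f = (1 − cos θ)/2: cos θ = 1 − 2×0.50 = 0.000; arccos → 90.0°.
Since the Moon is past full (waning), take the reflex angle: θ = 360° − 90.0° = 270.0°.

270°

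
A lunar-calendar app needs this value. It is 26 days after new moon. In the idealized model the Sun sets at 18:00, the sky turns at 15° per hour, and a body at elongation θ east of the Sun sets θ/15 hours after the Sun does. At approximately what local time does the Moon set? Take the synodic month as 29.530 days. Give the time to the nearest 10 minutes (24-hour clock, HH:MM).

15:10

Elongation θ = 360° × 26/29.530 ≈ 317.0°.
At 15° of sky rotation per hour, 317.0° corresponds to a 21.13 h lag.
18:00 + 21.131 h ≈ 15:08 → 15:10 to the nearest ten minutes.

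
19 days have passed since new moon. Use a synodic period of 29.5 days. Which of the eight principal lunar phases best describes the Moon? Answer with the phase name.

θ ≈ 360° × 19/29.5 = 232°, which falls in the waning gibbous sector.

waning gibbous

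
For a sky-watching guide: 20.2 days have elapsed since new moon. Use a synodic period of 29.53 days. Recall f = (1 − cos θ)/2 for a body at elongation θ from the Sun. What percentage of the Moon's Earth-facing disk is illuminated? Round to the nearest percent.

The Moon has covered 20.2/29.53 of its cycle, so θ ≈ 360° × 20.2/29.53 = 246.3°.
Illuminated fraction = (1 − cos 246.3°)/2 = (1 − (-0.403))/2 ≈ 0.701, so 70%.

70%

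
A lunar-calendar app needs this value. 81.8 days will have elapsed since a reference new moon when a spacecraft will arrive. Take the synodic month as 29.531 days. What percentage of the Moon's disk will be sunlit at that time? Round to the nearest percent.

44%

Reduce mod P: 81.8 − 2×29.531 = 22.74 d into the current lunation.
Phase angle: θ = 360°·(22.74 d)/(29.531 d) = 277.2°.
Illuminated fraction = (1 − cos 277.2°)/2 = (1 − 0.125)/2 ≈ 0.437, so 44%.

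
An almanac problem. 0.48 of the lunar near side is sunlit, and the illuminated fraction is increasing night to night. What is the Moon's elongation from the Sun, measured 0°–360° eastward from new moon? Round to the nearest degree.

88°

cos θ = 1 − 2f = 0.040, giving a principal value of 87.7°.
The Moon is waxing (0°–180°), so θ = 87.7° directly.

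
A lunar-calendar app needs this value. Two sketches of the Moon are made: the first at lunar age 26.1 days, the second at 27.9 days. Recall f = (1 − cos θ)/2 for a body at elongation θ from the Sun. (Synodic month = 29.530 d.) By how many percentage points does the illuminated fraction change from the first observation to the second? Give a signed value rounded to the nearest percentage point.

-10 pp

θ₁ = 360° × 26.1/29.530 = 318.2°, f₁ = (1 − cos θ₁)/2 = 0.127.
θ₂ = 360° × 27.9/29.530 = 340.1°, f₂ = (1 − cos θ₂)/2 = 0.030.
Change = f₂ − f₁ = -0.098 → -10 percentage points.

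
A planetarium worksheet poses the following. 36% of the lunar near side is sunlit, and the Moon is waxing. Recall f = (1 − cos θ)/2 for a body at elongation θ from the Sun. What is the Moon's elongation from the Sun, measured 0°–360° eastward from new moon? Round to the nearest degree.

From f = (1 − cos θ)/2: cos θ = 1 − 2×0.36 = 0.280; arccos → 73.7°.
The Moon is waxing (0°–180°), so θ = 73.7° directly.

74°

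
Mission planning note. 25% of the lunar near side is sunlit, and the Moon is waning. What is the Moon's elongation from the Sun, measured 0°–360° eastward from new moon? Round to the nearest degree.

From f = (1 − cos θ)/2: cos θ = 1 − 2×0.25 = 0.500; arccos → 60.0°.
A waning Moon lies in 180°–360°, so θ = 360° − 60.0° = 300.0°.

300°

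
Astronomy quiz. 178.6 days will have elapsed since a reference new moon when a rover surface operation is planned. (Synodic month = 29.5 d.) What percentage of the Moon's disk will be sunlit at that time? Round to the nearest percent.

3%

Reduce mod P: 178.6 − 6×29.5 = 1.60 d into the current lunation.
The Moon has covered 1.60/29.5 of its cycle, so θ ≈ 360° × 1.60/29.5 = 19.5°.
With cos θ = 0.942, the lit fraction is (1 − 0.942)/2 ≈ 0.029, so 3%.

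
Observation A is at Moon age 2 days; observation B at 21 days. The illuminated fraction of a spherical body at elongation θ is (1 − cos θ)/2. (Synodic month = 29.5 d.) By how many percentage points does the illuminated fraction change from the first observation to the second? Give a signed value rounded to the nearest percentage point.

+57 pp

First observation: θ = 360°·2/29.5 = 24.4°, so f = 0.045.
Second observation: θ = 256.3°, f = 0.619.
Δf = 0.619 − 0.045 = +0.574, i.e. +57 pp.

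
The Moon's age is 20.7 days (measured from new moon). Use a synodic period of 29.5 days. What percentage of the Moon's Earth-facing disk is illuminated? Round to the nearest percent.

65%

Elongation θ = 360° × 20.7/29.5 ≈ 252.6°.
cos 252.6° = (-0.299), so f = (1 − (-0.299))/2 = 0.649, so 65%.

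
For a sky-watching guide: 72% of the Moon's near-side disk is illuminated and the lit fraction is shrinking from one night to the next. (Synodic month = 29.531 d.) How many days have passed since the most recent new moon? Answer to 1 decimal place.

From f = (1 − cos θ)/2: cos θ = 1 − 2×0.72 = -0.440; arccos → 116.1°.
Waning ⇒ past full, so θ = 360° − 116.1° = 243.9°.
At 360°/29.531 d per day, 243.9° corresponds to 20.01 days.

20.0 days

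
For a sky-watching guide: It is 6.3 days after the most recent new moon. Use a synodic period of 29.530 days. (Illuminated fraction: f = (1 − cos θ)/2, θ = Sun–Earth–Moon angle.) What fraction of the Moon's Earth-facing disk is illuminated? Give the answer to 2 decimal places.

0.39

Phase angle: θ = 360°·(6.3 d)/(29.530 d) = 76.8°.
cos 76.8° = 0.228, so f = (1 − 0.228)/2 = 0.386.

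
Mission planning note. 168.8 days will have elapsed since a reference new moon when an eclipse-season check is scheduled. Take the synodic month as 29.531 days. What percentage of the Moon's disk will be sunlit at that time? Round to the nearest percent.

168.8/29.531 = 5.716 lunations, so 5 complete cycles and 21.15 d into the next.
Phase angle: θ = 360°·(21.15 d)/(29.531 d) = 257.8°.
With cos θ = (-0.212), the lit fraction is (1 − (-0.212))/2 ≈ 0.606, so 61%.

61%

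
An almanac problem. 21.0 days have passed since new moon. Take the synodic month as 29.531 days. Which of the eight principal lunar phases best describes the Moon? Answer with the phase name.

last quarter

θ ≈ 360° × 21.0/29.531 = 256°, which falls in the last quarter sector.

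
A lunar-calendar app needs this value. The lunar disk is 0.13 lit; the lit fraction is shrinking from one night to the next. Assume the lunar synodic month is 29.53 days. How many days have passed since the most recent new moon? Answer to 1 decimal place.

26.1 days

Invert f = (1 − cos θ)/2 to get cos θ = 1 − 2(0.13) = 0.740, hence θ₀ = arccos 0.740 = 42.3°.
Since the Moon is past full (waning), take the reflex angle: θ = 360° − 42.3° = 317.7°.
At 360°/29.53 d per day, 317.7° corresponds to 26.06 days.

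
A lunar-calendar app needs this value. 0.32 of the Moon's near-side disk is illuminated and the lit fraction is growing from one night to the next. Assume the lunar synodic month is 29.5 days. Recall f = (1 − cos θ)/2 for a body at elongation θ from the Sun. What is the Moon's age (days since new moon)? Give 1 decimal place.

5.6 days

From f = (1 − cos θ)/2: cos θ = 1 − 2×0.32 = 0.360; arccos → 68.9°.
Before full moon the principal value applies: θ = 68.9°.
Age = 29.5 × 68.9°/360° ≈ 5.65 days.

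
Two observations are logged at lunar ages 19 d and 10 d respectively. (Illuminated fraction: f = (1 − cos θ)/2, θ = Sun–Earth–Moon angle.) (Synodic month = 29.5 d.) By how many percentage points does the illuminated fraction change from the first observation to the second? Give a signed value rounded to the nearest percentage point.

θ₁ = 360° × 19/29.5 = 231.9°, f₁ = (1 − cos θ₁)/2 = 0.809.
θ₂ = 360° × 10/29.5 = 122.0°, f₂ = (1 − cos θ₂)/2 = 0.765.
Change = f₂ − f₁ = -0.044 → -4 percentage points.

-4 percentage points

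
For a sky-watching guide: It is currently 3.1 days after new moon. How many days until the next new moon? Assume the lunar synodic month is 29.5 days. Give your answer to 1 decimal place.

One full lunation from the last new moon is 29.5 d; remaining = 29.5 − 3.1 = 26.400 d.

26.4 days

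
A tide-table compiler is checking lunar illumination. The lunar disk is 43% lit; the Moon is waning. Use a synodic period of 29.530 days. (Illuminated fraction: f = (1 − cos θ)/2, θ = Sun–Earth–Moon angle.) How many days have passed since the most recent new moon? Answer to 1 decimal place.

22.8 days

From f = (1 − cos θ)/2: cos θ = 1 − 2×0.43 = 0.140; arccos → 82.0°.
Waning ⇒ past full, so θ = 360° − 82.0° = 278.0°.
That fraction of the synodic month is 278.0/360 × 29.530 d ≈ 22.81 d.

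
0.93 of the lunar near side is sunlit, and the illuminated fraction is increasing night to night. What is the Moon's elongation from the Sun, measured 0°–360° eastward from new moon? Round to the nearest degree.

149°

cos θ = 1 − 2f = -0.860, giving a principal value of 149.3°.
Waxing ⇒ before full, so θ = 149.3°.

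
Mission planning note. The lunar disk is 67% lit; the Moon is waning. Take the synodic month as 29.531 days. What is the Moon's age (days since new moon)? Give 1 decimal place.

20.5 days

From f = (1 − cos θ)/2: cos θ = 1 − 2×0.67 = -0.340; arccos → 109.9°.
Waning ⇒ past full, so θ = 360° − 109.9° = 250.1°.
That fraction of the synodic month is 250.1/360 × 29.531 d ≈ 20.52 d.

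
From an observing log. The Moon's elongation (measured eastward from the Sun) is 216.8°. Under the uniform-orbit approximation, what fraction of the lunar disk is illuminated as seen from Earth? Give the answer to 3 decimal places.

0.900

Half-versine of 216.8°: (1 − (-0.801))/2 = 0.900.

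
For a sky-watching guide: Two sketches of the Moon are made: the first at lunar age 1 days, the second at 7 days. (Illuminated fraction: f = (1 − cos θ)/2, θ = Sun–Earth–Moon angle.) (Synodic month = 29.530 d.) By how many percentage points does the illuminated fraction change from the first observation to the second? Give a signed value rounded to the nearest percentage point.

θ₁ = 360° × 1/29.530 = 12.2°, f₁ = (1 − cos θ₁)/2 = 0.011.
θ₂ = 360° × 7/29.530 = 85.3°, f₂ = (1 − cos θ₂)/2 = 0.459.
Change = f₂ − f₁ = +0.448 → +45 percentage points.

+45 pp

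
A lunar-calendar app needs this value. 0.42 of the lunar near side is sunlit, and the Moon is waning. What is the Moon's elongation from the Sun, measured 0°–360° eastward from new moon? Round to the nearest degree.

Invert f = (1 − cos θ)/2 to get cos θ = 1 − 2(0.42) = 0.160, hence θ₀ = arccos 0.160 = 80.8°.
A waning Moon lies in 180°–360°, so θ = 360° − 80.8° = 279.2°.

279°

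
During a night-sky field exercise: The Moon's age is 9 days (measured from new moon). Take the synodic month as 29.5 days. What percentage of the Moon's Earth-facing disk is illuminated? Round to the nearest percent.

Phase angle: θ = 360°·(9 d)/(29.5 d) = 109.8°.
With cos θ = (-0.339), the lit fraction is (1 − (-0.339))/2 ≈ 0.670, so 67%.

67%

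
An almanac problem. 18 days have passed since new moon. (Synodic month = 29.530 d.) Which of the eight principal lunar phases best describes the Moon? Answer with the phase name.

At 18/29.530 of the cycle, θ ≈ 219° — the waning gibbous range.

waning gibbous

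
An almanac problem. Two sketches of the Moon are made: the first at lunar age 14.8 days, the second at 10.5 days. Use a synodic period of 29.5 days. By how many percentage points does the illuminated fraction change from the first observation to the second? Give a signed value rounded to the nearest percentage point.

First observation: θ = 360°·14.8/29.5 = 180.6°, so f = 1.000.
Second observation: θ = 128.1°, f = 0.809.
Δf = 0.809 − 1.000 = -0.191, i.e. -19 pp.

-19 percentage points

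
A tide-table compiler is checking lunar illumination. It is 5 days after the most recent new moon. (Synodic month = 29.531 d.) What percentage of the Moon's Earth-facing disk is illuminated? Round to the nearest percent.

The Moon has covered 5/29.531 of its cycle, so θ ≈ 360° × 5/29.531 = 61.0°.
With cos θ = 0.486, the lit fraction is (1 − 0.486)/2 ≈ 0.257, so 26%.

26%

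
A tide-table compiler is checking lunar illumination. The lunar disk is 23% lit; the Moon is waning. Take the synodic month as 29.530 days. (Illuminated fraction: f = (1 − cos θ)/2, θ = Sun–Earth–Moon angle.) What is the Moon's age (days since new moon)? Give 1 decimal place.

24.8 days

cos θ = 1 − 2f = 0.540, giving a principal value of 57.3°.
Waning ⇒ past full, so θ = 360° − 57.3° = 302.7°.
That fraction of the synodic month is 302.7/360 × 29.530 d ≈ 24.83 d.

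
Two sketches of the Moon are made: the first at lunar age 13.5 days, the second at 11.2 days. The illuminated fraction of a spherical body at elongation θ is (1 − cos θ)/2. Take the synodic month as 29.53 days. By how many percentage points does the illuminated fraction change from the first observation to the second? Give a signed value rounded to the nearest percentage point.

-12 pp

θ₁ = 360° × 13.5/29.53 = 164.6°, f₁ = (1 − cos θ₁)/2 = 0.982.
θ₂ = 360° × 11.2/29.53 = 136.5°, f₂ = (1 − cos θ₂)/2 = 0.863.
Change = f₂ − f₁ = -0.119 → -12 percentage points.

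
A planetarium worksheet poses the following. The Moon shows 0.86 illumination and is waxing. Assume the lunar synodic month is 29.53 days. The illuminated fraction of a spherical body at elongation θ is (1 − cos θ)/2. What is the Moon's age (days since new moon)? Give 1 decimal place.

Invert f = (1 − cos θ)/2 to get cos θ = 1 − 2(0.86) = -0.720, hence θ₀ = arccos -0.720 = 136.1°.
Before full moon the principal value applies: θ = 136.1°.
At 360°/29.53 d per day, 136.1° corresponds to 11.16 days.

11.2 days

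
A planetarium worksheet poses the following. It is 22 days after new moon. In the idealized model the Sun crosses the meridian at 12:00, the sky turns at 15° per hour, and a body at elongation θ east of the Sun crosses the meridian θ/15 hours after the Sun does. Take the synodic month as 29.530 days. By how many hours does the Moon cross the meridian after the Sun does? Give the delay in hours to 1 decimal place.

The Moon has covered 22/29.530 of its cycle, so θ ≈ 360° × 22/29.530 = 268.2°.
At 15° of sky rotation per hour, 268.2° corresponds to a 17.88 h lag.
So the Moon crosses the meridian 17.88 h after the Sun.

17.9 h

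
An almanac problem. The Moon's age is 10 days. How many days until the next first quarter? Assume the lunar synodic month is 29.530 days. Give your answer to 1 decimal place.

First quarter occurs at elongation 90°, i.e. at age 29.530 × 90/360 = 7.383 d.
This lunation's first quarter (7.383 d) has passed, so add one period: 36.913 − 10 = 26.913 days.

26.9 days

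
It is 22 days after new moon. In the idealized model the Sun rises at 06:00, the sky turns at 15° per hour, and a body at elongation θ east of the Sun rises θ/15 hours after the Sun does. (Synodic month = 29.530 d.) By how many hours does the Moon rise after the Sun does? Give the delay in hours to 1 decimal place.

Elongation θ = 360° × 22/29.530 ≈ 268.2°.
Delay after the Sun = 268.2° / (15°/h) ≈ 17.88 h.
So the Moon rises 17.88 h after the Sun.

17.9 h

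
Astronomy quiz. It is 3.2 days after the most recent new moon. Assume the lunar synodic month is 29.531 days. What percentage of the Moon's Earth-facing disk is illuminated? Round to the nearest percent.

11%

Phase angle: θ = 360°·(3.2 d)/(29.531 d) = 39.0°.
cos 39.0° = 0.777, so f = (1 − 0.777)/2 = 0.111, so 11%.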